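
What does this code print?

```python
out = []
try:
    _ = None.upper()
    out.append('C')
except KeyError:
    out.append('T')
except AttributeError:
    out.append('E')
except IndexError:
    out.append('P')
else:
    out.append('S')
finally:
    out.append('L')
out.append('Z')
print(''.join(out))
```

Execution trace: 'E' (except AttributeError) → 'L' (finally) → 'Z' (after the try/except). Output: ELZ

Answer: ELZ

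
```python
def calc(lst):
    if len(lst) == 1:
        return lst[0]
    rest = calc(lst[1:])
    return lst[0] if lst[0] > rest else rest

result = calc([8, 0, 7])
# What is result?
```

Recursive max over [8, 0, 7] = 8

Answer: 8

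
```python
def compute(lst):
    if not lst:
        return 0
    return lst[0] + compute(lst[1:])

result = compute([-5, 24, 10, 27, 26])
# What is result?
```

(-5) + 24 + 10 + 27 + 26 + 0 = 82

Answer: 82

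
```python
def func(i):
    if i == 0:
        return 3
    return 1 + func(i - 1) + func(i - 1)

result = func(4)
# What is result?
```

func(i) = 1 + 2·func(i-1), func(0)=3. Closed form: (3+1)·2^4 - 1 = 63.

Answer: 63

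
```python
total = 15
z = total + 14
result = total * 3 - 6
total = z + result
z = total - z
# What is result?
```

Trace:
`total = 15` → total = 15
`z = total + 14` → z = 29
`result = total * 3 - 6` → result = 39
`total = z + result` → total = 68
`z = total - z` → z = 39
So result = 39

Answer: 39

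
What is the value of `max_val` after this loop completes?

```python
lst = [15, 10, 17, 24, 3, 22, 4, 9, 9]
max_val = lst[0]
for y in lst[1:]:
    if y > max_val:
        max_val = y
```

Maximum of [15, 10, 17, 24, 3, 22, 4, 9, 9]
`max_val` takes the values: 15 → 17 → 24

Answer: 24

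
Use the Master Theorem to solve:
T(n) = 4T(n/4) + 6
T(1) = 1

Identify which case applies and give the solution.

a=4, b=4, f(n)=6. log_4(4) = 1. Since c=0 < 1, Case 1 applies: T(n) = Θ(n^log_b(a)) = O(n).

Answer: O(n) - Case 1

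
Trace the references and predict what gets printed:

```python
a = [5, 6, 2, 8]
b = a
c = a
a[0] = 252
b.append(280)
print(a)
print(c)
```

Key concept: multiple aliases.
Step by step:
`a = [5, 6, 2, 8]` → a = [5, 6, 2, 8]
`b = a` → b = [5, 6, 2, 8] (same object as a)
`c = a` → c = [5, 6, 2, 8] (same object as a, b)
`a[0] = 252` → a = [252, 6, 2, 8] (same object as b, c); b = [252, 6, 2, 8] (same object as a, c); c = [252, 6, 2, 8] (same object as a, b)
`b.append(280)` → a = [252, 6, 2, 8, 280] (same object as b, c); b = [252, 6, 2, 8, 280] (same object as a, c); c = [252, 6, 2, 8, 280] (same object as a, b)
`print(a)` → prints [252, 6, 2, 8, 280]
`print(c)` → prints [252, 6, 2, 8, 280]

Answer:
[252, 6, 2, 8, 280]
[252, 6, 2, 8, 280]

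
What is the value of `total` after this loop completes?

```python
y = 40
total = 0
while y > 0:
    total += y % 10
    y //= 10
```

Sum digits of 40
`total` takes the values: 0 → 4

Answer: 4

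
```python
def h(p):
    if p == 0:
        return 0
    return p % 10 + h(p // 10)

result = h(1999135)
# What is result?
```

Sum of digits of 1999135: 5 + 3 + 1 + 9 + 9 + 9 + 1 = 37

Answer: 37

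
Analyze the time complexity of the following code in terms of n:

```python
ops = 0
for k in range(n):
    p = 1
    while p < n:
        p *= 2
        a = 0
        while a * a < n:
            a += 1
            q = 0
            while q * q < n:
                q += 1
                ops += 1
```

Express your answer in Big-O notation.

Each loop level contributes: n × log n × √n × √n. Multiplying the contributions gives O(n^2 log n).

Answer: O(n^2 log n)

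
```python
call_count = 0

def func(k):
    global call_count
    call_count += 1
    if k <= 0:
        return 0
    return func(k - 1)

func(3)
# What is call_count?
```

Linear recursion stepping by 1: 4 calls from k=3 down to ≤0.

Answer: 4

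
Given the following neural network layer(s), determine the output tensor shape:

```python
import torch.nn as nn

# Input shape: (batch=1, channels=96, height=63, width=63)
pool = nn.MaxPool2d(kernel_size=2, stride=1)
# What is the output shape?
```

Input: (1, 96, 63, 63) -> Output: (1, 96, 62, 62)

Answer: (1, 96, 62, 62)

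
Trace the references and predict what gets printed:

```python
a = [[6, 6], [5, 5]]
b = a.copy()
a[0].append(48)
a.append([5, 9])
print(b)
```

Key concept: shallow copy with nested lists.
Step by step:
`a = [[6, 6], [5, 5]]` → a = [[6, 6], [5, 5]]
`b = a.copy()` → b = [[6, 6], [5, 5]]
`a[0].append(48)` → a = [[6, 6, 48], [5, 5]]; b = [[6, 6, 48], [5, 5]]
`a.append([5, 9])` → a = [[6, 6, 48], [5, 5], [5, 9]]
`print(b)` → prints [[6, 6, 48], [5, 5]]

Answer: [[6, 6, 48], [5, 5]]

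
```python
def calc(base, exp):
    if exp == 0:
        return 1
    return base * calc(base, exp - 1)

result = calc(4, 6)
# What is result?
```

calc(4, 6) = 4 * 4 * 4 * 4 * 4 * 4 = 4096

Answer: 4096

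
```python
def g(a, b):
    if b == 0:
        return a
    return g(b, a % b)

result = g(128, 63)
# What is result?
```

g(128, 63) -> g(63, 2) -> g(2, 1) -> g(1, 0) -> 1

Answer: 1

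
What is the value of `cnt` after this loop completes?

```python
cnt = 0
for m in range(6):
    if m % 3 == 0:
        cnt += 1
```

Count numbers divisible by 3 in range(6)
`cnt` takes the values: 0 → 1 → 2

Answer: 2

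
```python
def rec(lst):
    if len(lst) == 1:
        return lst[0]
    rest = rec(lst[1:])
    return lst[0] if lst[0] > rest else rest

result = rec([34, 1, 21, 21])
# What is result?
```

Recursive max over [34, 1, 21, 21] = 34

Answer: 34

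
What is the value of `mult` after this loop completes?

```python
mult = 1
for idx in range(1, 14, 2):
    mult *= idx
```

Product of 1, 3, 5, ... up to 13
`mult` takes the values: 1 → 3 → 15 → 105 → 945 → 10395 → 135135

Answer: 135135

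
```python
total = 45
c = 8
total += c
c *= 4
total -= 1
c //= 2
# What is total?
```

Trace:
`total = 45` → total = 45
`c = 8` → c = 8
`total += c` → total = 53
`c *= 4` → c = 32
`total -= 1` → total = 52
`c //= 2` → c = 16
So total = 52

Answer: 52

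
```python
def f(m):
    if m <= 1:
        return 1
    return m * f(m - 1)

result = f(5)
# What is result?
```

f(5) = 5 * 4 * 3 * 2 * 1 = 120

Answer: 120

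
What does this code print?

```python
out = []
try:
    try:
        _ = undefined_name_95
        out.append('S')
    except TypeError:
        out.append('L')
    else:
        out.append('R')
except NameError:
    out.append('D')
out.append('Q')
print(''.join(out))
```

Execution trace: 'D' (outer except NameError) → 'Q' (after the try/except). Output: DQ

Answer: DQ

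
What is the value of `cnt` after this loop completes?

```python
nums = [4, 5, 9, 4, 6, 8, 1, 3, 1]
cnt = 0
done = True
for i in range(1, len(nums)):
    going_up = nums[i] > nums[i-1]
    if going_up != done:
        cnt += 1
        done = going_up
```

Count direction changes in [4, 5, 9, 4, 6, 8, 1, 3, 1]
`cnt` takes the values: 0 → 1 → 2 → 3 → 4 → 5

Answer: 5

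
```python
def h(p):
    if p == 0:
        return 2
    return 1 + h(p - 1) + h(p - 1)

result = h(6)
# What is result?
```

h(p) = 1 + 2·h(p-1), h(0)=2. Closed form: (2+1)·2^6 - 1 = 191.

Answer: 191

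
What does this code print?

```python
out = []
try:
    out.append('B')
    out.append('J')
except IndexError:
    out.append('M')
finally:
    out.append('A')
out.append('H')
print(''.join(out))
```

Execution trace: 'B' (try body) → 'J' (try body, no exception) → 'A' (finally) → 'H' (after the try/except). Output: BJAH

Answer: BJAH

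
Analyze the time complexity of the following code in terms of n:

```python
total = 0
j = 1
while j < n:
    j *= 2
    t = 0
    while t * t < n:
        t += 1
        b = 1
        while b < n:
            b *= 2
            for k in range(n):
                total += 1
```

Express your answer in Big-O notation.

Each loop level contributes: log n × √n × log n × n. Multiplying the contributions gives O(n√n log² n).

Answer: O(n√n log² n)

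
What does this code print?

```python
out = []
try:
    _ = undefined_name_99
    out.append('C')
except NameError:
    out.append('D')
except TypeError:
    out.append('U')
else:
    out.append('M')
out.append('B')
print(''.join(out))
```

Execution trace: 'D' (except NameError) → 'B' (after the try/except). Output: DB

Answer: DB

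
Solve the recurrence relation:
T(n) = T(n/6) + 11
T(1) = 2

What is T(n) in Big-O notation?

Each step divides n by 6 and adds 11. After log_6(n) steps we reach T(1)=2. So T(n) = 11·log_6(n) + 2 = O(log n).

Answer: O(log n)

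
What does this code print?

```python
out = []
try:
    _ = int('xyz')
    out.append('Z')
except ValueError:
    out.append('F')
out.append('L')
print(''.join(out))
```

Execution trace: 'F' (except ValueError) → 'L' (after the try/except). Output: FL

Answer: FL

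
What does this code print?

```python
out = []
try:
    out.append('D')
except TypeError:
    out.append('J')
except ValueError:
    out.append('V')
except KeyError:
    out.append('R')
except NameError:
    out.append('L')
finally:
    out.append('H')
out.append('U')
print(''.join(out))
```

Execution trace: 'D' (try body, no exception) → 'H' (finally) → 'U' (after the try/except). Output: DHU

Answer: DHU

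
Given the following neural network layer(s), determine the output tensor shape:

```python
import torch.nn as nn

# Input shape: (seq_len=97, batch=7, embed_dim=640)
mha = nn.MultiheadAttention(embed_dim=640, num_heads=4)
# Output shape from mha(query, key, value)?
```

Input: (97, 7, 640) -> Output: (97, 7, 640)

Answer: (97, 7, 640)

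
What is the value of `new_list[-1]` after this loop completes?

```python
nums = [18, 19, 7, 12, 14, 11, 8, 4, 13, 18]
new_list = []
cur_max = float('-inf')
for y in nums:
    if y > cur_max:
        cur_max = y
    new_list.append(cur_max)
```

Running max ends at 19
`new_list` takes the values: [] → [18] → [18, 19] → [18, 19, 19] → [18, 19, 19, 19] → [18, 19, 19, 19, 19] → [18, 19, 19, 19, 19, 19] → [18, 19, 19, 19, 19, 19, 19] → [18, 19, 19, 19, 19, 19, 19, 19] → [18, 19, 19, 19, 19, 19, 19, 19, 19] → [18, 19, 19, 19, 19, 19, 19, 19, 19, 19]
So `new_list[-1]` = 19

Answer: 19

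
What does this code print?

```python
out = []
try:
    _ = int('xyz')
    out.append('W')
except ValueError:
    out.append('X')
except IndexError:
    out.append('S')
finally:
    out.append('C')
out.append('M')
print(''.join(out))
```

Execution trace: 'X' (except ValueError) → 'C' (finally) → 'M' (after the try/except). Output: XCM

Answer: XCM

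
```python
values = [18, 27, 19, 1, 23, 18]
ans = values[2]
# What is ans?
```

Trace:
`values = [18, 27, 19, 1, 23, 18]` → values = [18, 27, 19, 1, 23, 18]
`ans = values[2]` → ans = 19
So ans = 19

Answer: 19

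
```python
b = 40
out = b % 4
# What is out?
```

Trace:
`b = 40` → b = 40
`out = b % 4` → out = 0
So out = 0

Answer: 0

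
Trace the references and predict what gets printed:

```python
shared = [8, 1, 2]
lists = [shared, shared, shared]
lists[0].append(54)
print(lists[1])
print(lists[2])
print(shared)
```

Key concept: list of same reference.
Step by step:
`shared = [8, 1, 2]` → shared = [8, 1, 2]
`lists = [shared, shared, shared]` → lists = [[8, 1, 2], [8, 1, 2], [8, 1, 2]]
`lists[0].append(54)` → shared = [8, 1, 2, 54]; lists = [[8, 1, 2, 54], [8, 1, 2, 54], [8, 1, 2, 54]]
`print(lists[1])` → prints [8, 1, 2, 54]
`print(lists[2])` → prints [8, 1, 2, 54]
`print(shared)` → prints [8, 1, 2, 54]

Answer:
[8, 1, 2, 54]
[8, 1, 2, 54]
[8, 1, 2, 54]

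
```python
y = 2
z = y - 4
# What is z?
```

Trace:
`y = 2` → y = 2
`z = y - 4` → z = -2
So z = -2

Answer: -2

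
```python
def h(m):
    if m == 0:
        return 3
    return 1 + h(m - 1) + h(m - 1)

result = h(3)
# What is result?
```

h(m) = 1 + 2·h(m-1), h(0)=3. Closed form: (3+1)·2^3 - 1 = 31.

Answer: 31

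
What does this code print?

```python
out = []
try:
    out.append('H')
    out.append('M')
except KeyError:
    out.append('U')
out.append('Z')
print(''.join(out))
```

Execution trace: 'H' (try body) → 'M' (try body, no exception) → 'Z' (after the try/except). Output: HMZ

Answer: HMZ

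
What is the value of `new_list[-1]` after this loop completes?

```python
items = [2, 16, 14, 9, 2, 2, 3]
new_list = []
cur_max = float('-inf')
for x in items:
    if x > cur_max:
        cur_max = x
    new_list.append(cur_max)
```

Running max ends at 16
`new_list` takes the values: [] → [2] → [2, 16] → [2, 16, 16] → [2, 16, 16, 16] → [2, 16, 16, 16, 16] → [2, 16, 16, 16, 16, 16] → [2, 16, 16, 16, 16, 16, 16]
So `new_list[-1]` = 16

Answer: 16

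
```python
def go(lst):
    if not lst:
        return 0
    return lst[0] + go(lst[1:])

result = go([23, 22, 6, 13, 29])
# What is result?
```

23 + 22 + 6 + 13 + 29 + 0 = 93

Answer: 93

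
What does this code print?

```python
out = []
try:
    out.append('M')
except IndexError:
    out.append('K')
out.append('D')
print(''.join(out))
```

Execution trace: 'M' (try body, no exception) → 'D' (after the try/except). Output: MD

Answer: MD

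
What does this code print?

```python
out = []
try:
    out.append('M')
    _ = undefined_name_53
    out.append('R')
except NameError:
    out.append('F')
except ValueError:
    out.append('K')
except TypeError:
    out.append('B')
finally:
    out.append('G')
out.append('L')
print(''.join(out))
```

Execution trace: 'M' (try body) → 'F' (except NameError) → 'G' (finally) → 'L' (after the try/except). Output: MFGL

Answer: MFGL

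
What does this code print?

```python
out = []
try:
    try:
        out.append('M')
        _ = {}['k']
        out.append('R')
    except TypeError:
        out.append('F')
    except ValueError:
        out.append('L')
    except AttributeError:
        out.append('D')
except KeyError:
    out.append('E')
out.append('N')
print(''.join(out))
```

Execution trace: 'M' (try body) → 'E' (outer except KeyError) → 'N' (after the try/except). Output: MEN

Answer: MEN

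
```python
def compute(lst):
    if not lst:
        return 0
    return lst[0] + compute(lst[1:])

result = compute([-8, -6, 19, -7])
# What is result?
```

(-8) + (-6) + 19 + (-7) + 0 = -2

Answer: -2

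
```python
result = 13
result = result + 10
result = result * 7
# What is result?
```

Trace:
`result = 13` → result = 13
`result = result + 10` → result = 23
`result = result * 7` → result = 161
So result = 161

Answer: 161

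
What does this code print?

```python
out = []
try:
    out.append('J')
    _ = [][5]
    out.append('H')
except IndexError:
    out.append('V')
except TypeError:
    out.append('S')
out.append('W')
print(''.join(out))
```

Execution trace: 'J' (try body) → 'V' (except IndexError) → 'W' (after the try/except). Output: JVW

Answer: JVW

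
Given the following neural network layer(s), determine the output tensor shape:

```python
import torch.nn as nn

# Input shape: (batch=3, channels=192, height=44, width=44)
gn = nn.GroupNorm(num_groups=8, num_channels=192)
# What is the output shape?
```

Input: (3, 192, 44, 44) -> Output: (3, 192, 44, 44)

Answer: (3, 192, 44, 44)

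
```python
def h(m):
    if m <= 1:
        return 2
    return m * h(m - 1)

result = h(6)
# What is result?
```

h(6) = 6 * 5 * 4 * 3 * 2 * 2 = 1440

Answer: 1440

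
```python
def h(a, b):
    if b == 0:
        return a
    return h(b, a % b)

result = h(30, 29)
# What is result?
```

h(30, 29) -> h(29, 1) -> h(1, 0) -> 1

Answer: 1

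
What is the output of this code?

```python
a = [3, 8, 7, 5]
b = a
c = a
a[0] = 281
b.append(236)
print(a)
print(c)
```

Key concept: multiple aliases.
Step by step:
`a = [3, 8, 7, 5]` → a = [3, 8, 7, 5]
`b = a` → b = [3, 8, 7, 5] (same object as a)
`c = a` → c = [3, 8, 7, 5] (same object as a, b)
`a[0] = 281` → a = [281, 8, 7, 5] (same object as b, c); b = [281, 8, 7, 5] (same object as a, c); c = [281, 8, 7, 5] (same object as a, b)
`b.append(236)` → a = [281, 8, 7, 5, 236] (same object as b, c); b = [281, 8, 7, 5, 236] (same object as a, c); c = [281, 8, 7, 5, 236] (same object as a, b)
`print(a)` → prints [281, 8, 7, 5, 236]
`print(c)` → prints [281, 8, 7, 5, 236]

Answer:
[281, 8, 7, 5, 236]
[281, 8, 7, 5, 236]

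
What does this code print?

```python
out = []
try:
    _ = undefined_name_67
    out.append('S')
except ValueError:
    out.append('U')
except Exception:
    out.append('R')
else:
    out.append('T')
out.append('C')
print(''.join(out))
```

Execution trace: 'R' (except Exception) → 'C' (after the try/except). Output: RC

Answer: RC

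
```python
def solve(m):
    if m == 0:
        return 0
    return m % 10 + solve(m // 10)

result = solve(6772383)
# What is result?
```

Sum of digits of 6772383: 3 + 8 + 3 + 2 + 7 + 7 + 6 = 36

Answer: 36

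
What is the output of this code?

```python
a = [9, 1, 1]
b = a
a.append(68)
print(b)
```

Key concept: basic list aliasing.
Step by step:
`a = [9, 1, 1]` → a = [9, 1, 1]
`b = a` → b = [9, 1, 1] (same object as a)
`a.append(68)` → a = [9, 1, 1, 68] (same object as b); b = [9, 1, 1, 68] (same object as a)
`print(b)` → prints [9, 1, 1, 68]

Answer: [9, 1, 1, 68]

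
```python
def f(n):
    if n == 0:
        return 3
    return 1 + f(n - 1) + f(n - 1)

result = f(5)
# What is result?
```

f(n) = 1 + 2·f(n-1), f(0)=3. Closed form: (3+1)·2^5 - 1 = 127.

Answer: 127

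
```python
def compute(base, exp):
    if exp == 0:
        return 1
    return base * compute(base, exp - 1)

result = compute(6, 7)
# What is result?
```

compute(6, 7) = 6 * 6 * 6 * 6 * 6 * 6 * 6 = 279936

Answer: 279936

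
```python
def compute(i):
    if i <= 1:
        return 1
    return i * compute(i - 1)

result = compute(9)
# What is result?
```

compute(9) = 9 * 8 * 7 * 6 * 5 * 4 * 3 * 2 * 1 = 362880

Answer: 362880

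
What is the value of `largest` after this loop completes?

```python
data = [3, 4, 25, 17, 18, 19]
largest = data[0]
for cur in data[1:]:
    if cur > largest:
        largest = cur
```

Maximum of [3, 4, 25, 17, 18, 19]
`largest` takes the values: 3 → 4 → 25

Answer: 25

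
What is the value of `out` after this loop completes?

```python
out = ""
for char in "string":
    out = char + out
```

Reverse 'string'
`out` takes the values: "" → "s" → "ts" → "rts" → "irts" → "nirts" → "gnirts"

Answer: "gnirts"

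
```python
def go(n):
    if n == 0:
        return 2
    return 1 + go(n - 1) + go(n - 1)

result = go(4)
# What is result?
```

go(n) = 1 + 2·go(n-1), go(0)=2. Closed form: (2+1)·2^4 - 1 = 47.

Answer: 47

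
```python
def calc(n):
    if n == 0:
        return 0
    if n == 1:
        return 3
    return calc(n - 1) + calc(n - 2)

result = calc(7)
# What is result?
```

Build up from base cases: calc(0)=0, calc(1)=3, calc(2)=3, calc(3)=6, calc(4)=9, calc(5)=15, calc(6)=24, ..., calc(7)=39

Answer: 39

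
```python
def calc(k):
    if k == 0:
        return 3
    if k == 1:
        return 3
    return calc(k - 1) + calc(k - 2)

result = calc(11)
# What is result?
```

Build up from base cases: calc(0)=3, calc(1)=3, calc(2)=6, calc(3)=9, calc(4)=15, calc(5)=24, calc(6)=39, ..., calc(11)=432

Answer: 432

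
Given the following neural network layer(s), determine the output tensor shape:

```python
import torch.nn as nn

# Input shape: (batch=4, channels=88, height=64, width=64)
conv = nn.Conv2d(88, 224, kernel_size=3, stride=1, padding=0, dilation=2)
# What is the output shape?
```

Input: (4, 88, 64, 64) -> Output: (4, 224, 60, 60)

Answer: (4, 224, 60, 60)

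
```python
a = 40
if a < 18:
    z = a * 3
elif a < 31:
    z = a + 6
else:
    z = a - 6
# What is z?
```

Trace:
`a = 40` → a = 40
`if a < 18: ...` → a < 18 is False, a < 31 is False, take else branch → z = 34
So z = 34

Answer: 34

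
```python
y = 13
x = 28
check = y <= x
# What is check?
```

Trace:
`y = 13` → y = 13
`x = 28` → x = 28
`check = y <= x` → check = True
So check = True

Answer: True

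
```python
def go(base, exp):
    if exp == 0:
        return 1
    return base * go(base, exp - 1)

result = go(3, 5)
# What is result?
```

go(3, 5) = 3 * 3 * 3 * 3 * 3 = 243

Answer: 243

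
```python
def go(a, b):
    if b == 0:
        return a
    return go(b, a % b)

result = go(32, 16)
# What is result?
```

go(32, 16) -> go(16, 0) -> 16

Answer: 16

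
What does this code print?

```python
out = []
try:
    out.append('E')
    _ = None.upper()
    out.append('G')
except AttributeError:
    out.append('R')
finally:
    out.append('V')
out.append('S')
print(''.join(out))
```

Execution trace: 'E' (try body) → 'R' (except AttributeError) → 'V' (finally) → 'S' (after the try/except). Output: ERVS

Answer: ERVS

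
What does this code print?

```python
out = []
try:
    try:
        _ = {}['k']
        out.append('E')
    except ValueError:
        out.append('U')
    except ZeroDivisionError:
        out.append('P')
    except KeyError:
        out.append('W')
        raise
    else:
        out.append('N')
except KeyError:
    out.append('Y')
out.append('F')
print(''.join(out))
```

Execution trace: 'W' (inner except KeyError) → 'Y' (outer except KeyError) → 'F' (after the try/except). Output: WYF

Answer: WYF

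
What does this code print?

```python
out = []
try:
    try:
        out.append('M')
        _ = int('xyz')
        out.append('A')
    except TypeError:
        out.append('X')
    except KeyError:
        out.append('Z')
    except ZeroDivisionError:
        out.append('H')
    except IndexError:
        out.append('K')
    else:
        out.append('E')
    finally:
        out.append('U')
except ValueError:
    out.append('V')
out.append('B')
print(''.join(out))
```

Execution trace: 'M' (try body) → 'U' (finally) → 'V' (outer except ValueError) → 'B' (after the try/except). Output: MUVB

Answer: MUVB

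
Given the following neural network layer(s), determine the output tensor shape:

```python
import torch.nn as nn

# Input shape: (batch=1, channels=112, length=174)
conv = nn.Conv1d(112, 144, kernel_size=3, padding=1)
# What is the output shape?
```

Input: (1, 112, 174) -> Output: (1, 144, 174)

Answer: (1, 144, 174)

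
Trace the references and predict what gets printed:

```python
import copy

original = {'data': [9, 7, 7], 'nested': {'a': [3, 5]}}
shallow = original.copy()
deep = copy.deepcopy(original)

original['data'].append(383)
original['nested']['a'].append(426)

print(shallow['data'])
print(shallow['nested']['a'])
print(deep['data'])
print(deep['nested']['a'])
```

Key concept: comparing shallow vs deep copy.
Step by step:
`original = {'data': [9, 7, 7], 'nested': {'a': [3, 5]}}` → original = {'data': [9, 7, 7], 'nested': {'a': [3, 5]}}
`shallow = original.copy()` → shallow = {'data': [9, 7, 7], 'nested': {'a': [3, 5]}}
`deep = copy.deepcopy(original)` → deep = {'data': [9, 7, 7], 'nested': {'a': [3, 5]}}
`original['data'].append(383)` → original = {'data': [9, 7, 7, 383], 'nested': {'a': [3, 5]}}; shallow = {'data': [9, 7, 7, 383], 'nested': {'a': [3, 5]}}
`original['nested']['a'].append(426)` → original = {'data': [9, 7, 7, 383], 'nested': {'a': [3, 5, 426]}}; shallow = {'data': [9, 7, 7, 383], 'nested': {'a': [3, 5, 426]}}
`print(shallow['data'])` → prints [9, 7, 7, 383]
`print(shallow['nested']['a'])` → prints [3, 5, 426]
`print(deep['data'])` → prints [9, 7, 7]
`print(deep['nested']['a'])` → prints [3, 5]

Answer:
[9, 7, 7, 383]
[3, 5, 426]
[9, 7, 7]
[3, 5]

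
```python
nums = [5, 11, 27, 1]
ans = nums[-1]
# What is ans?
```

Trace:
`nums = [5, 11, 27, 1]` → nums = [5, 11, 27, 1]
`ans = nums[-1]` → ans = 1
So ans = 1

Answer: 1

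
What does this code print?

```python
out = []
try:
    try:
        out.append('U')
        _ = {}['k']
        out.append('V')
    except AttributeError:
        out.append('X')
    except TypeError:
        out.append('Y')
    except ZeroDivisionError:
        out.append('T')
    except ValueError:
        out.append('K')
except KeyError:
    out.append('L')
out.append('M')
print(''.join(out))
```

Execution trace: 'U' (try body) → 'L' (outer except KeyError) → 'M' (after the try/except). Output: ULM

Answer: ULM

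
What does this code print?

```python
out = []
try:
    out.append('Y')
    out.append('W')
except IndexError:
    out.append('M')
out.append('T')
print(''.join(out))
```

Execution trace: 'Y' (try body) → 'W' (try body, no exception) → 'T' (after the try/except). Output: YWT

Answer: YWT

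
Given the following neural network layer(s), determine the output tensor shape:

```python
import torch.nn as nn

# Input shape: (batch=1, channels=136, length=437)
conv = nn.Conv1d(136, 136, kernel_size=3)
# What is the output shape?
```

Input: (1, 136, 437) -> Output: (1, 136, 435)

Answer: (1, 136, 435)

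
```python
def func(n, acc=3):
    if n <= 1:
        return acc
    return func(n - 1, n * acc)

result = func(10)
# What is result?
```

Accumulator trace (n, acc): (10, 3) -> (9, 30) -> (8, 270) -> (7, 2160) -> (6, 15120) -> (5, 90720) -> (4, 453600) -> (3, 1814400) -> (2, 5443200) -> (1, 10886400) -> return 10886400

Answer: 10886400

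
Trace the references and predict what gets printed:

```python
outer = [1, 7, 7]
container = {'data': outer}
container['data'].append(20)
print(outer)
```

Key concept: dict holds reference to list.
Step by step:
`outer = [1, 7, 7]` → outer = [1, 7, 7]
`container = {'data': outer}` → container = {'data': [1, 7, 7]}
`container['data'].append(20)` → outer = [1, 7, 7, 20]; container = {'data': [1, 7, 7, 20]}
`print(outer)` → prints [1, 7, 7, 20]

Answer: [1, 7, 7, 20]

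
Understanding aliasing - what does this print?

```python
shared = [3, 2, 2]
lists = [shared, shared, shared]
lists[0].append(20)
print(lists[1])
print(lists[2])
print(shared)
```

Key concept: list of same reference.
Step by step:
`shared = [3, 2, 2]` → shared = [3, 2, 2]
`lists = [shared, shared, shared]` → lists = [[3, 2, 2], [3, 2, 2], [3, 2, 2]]
`lists[0].append(20)` → shared = [3, 2, 2, 20]; lists = [[3, 2, 2, 20], [3, 2, 2, 20], [3, 2, 2, 20]]
`print(lists[1])` → prints [3, 2, 2, 20]
`print(lists[2])` → prints [3, 2, 2, 20]
`print(shared)` → prints [3, 2, 2, 20]

Answer:
[3, 2, 2, 20]
[3, 2, 2, 20]
[3, 2, 2, 20]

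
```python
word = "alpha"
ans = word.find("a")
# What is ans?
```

Trace:
`word = "alpha"` → word = 'alpha'
`ans = word.find("a")` → ans = 0
So ans = 0

Answer: 0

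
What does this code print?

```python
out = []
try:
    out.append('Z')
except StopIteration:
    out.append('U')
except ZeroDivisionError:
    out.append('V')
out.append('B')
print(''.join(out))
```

Execution trace: 'Z' (try body, no exception) → 'B' (after the try/except). Output: ZB

Answer: ZB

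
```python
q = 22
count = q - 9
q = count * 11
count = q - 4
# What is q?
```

Trace:
`q = 22` → q = 22
`count = q - 9` → count = 13
`q = count * 11` → q = 143
`count = q - 4` → count = 139
So q = 143

Answer: 143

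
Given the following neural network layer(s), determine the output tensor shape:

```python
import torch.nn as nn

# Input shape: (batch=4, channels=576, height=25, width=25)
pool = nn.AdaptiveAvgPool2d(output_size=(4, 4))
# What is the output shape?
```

Input: (4, 576, 25, 25) -> Output: (4, 576, 4, 4)

Answer: (4, 576, 4, 4)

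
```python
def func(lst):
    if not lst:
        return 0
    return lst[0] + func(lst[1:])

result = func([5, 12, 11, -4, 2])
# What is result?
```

5 + 12 + 11 + (-4) + 2 + 0 = 26

Answer: 26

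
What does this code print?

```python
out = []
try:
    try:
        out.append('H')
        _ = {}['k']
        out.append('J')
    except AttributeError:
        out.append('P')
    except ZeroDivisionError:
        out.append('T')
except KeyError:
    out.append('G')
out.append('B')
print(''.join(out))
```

Execution trace: 'H' (inner try body) → 'G' (outer except KeyError) → 'B' (after the try/except). Output: HGB

Answer: HGB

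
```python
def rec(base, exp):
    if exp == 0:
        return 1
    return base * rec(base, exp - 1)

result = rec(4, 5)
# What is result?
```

rec(4, 5) = 4 * 4 * 4 * 4 * 4 = 1024

Answer: 1024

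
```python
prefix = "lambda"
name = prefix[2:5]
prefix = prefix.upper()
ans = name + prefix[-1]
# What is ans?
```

Trace:
`prefix = "lambda"` → prefix = 'lambda'
`name = prefix[2:5]` → name = 'mbd'
`prefix = prefix.upper()` → prefix = 'LAMBDA'
`ans = name + prefix[-1]` → ans = 'mbdA'
So ans = 'mbdA'

Answer: 'mbdA'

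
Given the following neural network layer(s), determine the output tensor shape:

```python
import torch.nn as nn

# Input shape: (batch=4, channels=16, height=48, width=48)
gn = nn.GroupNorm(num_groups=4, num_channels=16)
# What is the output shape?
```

Input: (4, 16, 48, 48) -> Output: (4, 16, 48, 48)

Answer: (4, 16, 48, 48)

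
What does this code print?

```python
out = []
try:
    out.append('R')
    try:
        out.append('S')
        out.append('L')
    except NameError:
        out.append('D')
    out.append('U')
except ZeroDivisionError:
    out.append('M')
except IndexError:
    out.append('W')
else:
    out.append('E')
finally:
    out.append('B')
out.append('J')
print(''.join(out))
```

Execution trace: 'R' (try body) → 'S' (inner try body) → 'L' (inner try body, no exception) → 'U' (try body, no exception) → 'E' (else) → 'B' (finally) → 'J' (after the try/except). Output: RSLUEBJ

Answer: RSLUEBJ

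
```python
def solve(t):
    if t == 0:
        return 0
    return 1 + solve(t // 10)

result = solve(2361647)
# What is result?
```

Count of digits of 2361647: 7

Answer: 7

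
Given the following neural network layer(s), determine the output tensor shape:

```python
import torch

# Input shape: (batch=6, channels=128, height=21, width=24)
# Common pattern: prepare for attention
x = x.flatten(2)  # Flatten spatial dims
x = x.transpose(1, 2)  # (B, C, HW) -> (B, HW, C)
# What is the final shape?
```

Input: (6, 128, 21, 24) -> after flatten(2): (6, 128, 504) -> Output: (6, 504, 128)

Answer: (6, 504, 128)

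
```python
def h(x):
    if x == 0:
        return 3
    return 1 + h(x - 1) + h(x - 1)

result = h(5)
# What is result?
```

h(x) = 1 + 2·h(x-1), h(0)=3. Closed form: (3+1)·2^5 - 1 = 127.

Answer: 127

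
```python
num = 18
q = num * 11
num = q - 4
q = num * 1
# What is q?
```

Trace:
`num = 18` → num = 18
`q = num * 11` → q = 198
`num = q - 4` → num = 194
`q = num * 1` → q = 194
So q = 194

Answer: 194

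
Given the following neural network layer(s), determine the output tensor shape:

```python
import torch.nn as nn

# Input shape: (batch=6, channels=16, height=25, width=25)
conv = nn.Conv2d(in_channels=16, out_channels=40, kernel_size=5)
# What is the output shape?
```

Input: (6, 16, 25, 25) -> Output: (6, 40, 21, 21)

Answer: (6, 40, 21, 21)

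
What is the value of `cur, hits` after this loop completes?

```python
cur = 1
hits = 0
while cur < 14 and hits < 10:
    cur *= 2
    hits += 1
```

Double until >= 14 or 10 iterations
`cur, hits` takes the values: (1, 0) → (2, 0) → (2, 1) → (4, 1) → (4, 2) → (8, 2) → (8, 3) → (16, 3) → (16, 4)

Answer: 16, 4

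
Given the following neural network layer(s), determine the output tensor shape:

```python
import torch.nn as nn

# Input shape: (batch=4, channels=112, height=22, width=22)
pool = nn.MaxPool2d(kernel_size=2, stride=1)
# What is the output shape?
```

Input: (4, 112, 22, 22) -> Output: (4, 112, 21, 21)

Answer: (4, 112, 21, 21)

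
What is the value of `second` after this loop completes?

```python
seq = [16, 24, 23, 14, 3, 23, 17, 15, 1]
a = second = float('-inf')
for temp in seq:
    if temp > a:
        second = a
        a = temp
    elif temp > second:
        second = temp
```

Second largest (with repeats) in [16, 24, 23, 14, 3, 23, 17, 15, 1]
`second` takes the values: -inf → 16 → 23

Answer: 23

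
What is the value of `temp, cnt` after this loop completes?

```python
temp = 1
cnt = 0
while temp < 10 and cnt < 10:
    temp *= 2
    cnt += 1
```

Double until >= 10 or 10 iterations
`temp, cnt` takes the values: (1, 0) → (2, 0) → (2, 1) → (4, 1) → (4, 2) → (8, 2) → (8, 3) → (16, 3) → (16, 4)

Answer: 16, 4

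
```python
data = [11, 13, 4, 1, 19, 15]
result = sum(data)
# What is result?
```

Trace:
`data = [11, 13, 4, 1, 19, 15]` → data = [11, 13, 4, 1, 19, 15]
`result = sum(data)` → result = 63
So result = 63

Answer: 63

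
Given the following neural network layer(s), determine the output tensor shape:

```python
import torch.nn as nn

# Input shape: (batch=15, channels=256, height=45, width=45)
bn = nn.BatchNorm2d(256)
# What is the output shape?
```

Input: (15, 256, 45, 45) -> Output: (15, 256, 45, 45)

Answer: (15, 256, 45, 45)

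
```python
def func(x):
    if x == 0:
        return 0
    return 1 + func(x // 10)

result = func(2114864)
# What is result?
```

Count of digits of 2114864: 7

Answer: 7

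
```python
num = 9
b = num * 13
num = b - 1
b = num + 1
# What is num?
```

Trace:
`num = 9` → num = 9
`b = num * 13` → b = 117
`num = b - 1` → num = 116
`b = num + 1` → b = 117
So num = 116

Answer: 116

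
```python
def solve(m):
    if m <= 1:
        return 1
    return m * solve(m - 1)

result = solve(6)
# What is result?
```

solve(6) = 6 * 5 * 4 * 3 * 2 * 1 = 720

Answer: 720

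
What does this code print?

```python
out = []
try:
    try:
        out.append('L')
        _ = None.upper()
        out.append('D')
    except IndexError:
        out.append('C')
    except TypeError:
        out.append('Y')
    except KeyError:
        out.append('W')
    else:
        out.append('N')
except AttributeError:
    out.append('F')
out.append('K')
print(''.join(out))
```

Execution trace: 'L' (try body) → 'F' (outer except AttributeError) → 'K' (after the try/except). Output: LFK

Answer: LFK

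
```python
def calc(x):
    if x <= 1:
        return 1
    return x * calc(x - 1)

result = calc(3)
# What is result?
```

calc(3) = 3 * 2 * 1 = 6

Answer: 6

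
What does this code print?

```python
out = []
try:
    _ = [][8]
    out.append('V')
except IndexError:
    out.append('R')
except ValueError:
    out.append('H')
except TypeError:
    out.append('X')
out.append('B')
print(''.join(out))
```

Execution trace: 'R' (except IndexError) → 'B' (after the try/except). Output: RB

Answer: RB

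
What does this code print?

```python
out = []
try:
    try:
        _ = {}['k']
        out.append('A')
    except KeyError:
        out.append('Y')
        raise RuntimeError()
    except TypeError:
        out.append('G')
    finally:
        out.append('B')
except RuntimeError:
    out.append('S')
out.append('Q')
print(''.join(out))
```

Execution trace: 'Y' (except KeyError) → 'B' (finally) → 'S' (outer except RuntimeError) → 'Q' (after the try/except). Output: YBSQ

Answer: YBSQ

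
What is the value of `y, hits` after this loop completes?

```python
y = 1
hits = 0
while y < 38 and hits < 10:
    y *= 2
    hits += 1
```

Double until >= 38 or 10 iterations
`y, hits` takes the values: (1, 0) → (2, 0) → (2, 1) → (4, 1) → (4, 2) → (8, 2) → (8, 3) → (16, 3) → (16, 4) → (32, 4) → (32, 5) → (64, 5) → (64, 6)

Answer: 64, 6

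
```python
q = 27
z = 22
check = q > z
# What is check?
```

Trace:
`q = 27` → q = 27
`z = 22` → z = 22
`check = q > z` → check = True
So check = True

Answer: True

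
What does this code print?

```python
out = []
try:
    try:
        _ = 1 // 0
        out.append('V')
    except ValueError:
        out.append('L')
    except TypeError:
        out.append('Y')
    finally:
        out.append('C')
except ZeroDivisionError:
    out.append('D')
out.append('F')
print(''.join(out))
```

Execution trace: 'C' (inner finally) → 'D' (outer except ZeroDivisionError) → 'F' (after the try/except). Output: CDF

Answer: CDF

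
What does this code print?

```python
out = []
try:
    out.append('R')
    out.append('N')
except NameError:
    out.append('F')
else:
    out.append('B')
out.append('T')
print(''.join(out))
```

Execution trace: 'R' (try body) → 'N' (try body, no exception) → 'B' (else) → 'T' (after the try/except). Output: RNBT

Answer: RNBT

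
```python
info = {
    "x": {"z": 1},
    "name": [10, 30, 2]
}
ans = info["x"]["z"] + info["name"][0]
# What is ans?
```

Trace:
`info = { ...` → info = {'x': {'z': 1}, 'name': [10, 30, 2]}
`ans = info["x"]["z"] + info["name"][0]` → ans = 11
So ans = 11

Answer: 11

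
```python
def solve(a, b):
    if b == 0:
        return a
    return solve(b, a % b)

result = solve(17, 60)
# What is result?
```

solve(17, 60) -> solve(60, 17) -> solve(17, 9) -> solve(9, 8) -> solve(8, 1) -> solve(1, 0) -> 1

Answer: 1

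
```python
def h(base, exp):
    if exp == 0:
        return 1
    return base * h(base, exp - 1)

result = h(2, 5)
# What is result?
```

h(2, 5) = 2 * 2 * 2 * 2 * 2 = 32

Answer: 32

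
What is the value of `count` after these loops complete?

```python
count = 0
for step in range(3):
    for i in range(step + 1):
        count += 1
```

Triangle: 1 + 2 + ... + 3
`count` takes the values: 0 → 1 → 2 → 3 → 4 → 5 → 6

Answer: 6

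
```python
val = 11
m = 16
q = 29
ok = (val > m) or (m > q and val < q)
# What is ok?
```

Trace:
`val = 11` → val = 11
`m = 16` → m = 16
`q = 29` → q = 29
`ok = (val > m) or (m > q and val < q)` → ok = False
So ok = False

Answer: False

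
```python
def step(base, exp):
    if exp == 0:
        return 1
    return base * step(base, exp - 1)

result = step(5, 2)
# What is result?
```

step(5, 2) = 5 * 5 = 25

Answer: 25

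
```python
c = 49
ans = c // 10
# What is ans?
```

Trace:
`c = 49` → c = 49
`ans = c // 10` → ans = 4
So ans = 4

Answer: 4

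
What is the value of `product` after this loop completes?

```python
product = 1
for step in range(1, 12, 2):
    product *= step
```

Product of 1, 3, 5, ... up to 11
`product` takes the values: 1 → 3 → 15 → 105 → 945 → 10395

Answer: 10395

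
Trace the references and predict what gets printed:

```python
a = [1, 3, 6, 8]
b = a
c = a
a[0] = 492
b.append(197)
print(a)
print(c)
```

Key concept: multiple aliases.
Step by step:
`a = [1, 3, 6, 8]` → a = [1, 3, 6, 8]
`b = a` → b = [1, 3, 6, 8] (same object as a)
`c = a` → c = [1, 3, 6, 8] (same object as a, b)
`a[0] = 492` → a = [492, 3, 6, 8] (same object as b, c); b = [492, 3, 6, 8] (same object as a, c); c = [492, 3, 6, 8] (same object as a, b)
`b.append(197)` → a = [492, 3, 6, 8, 197] (same object as b, c); b = [492, 3, 6, 8, 197] (same object as a, c); c = [492, 3, 6, 8, 197] (same object as a, b)
`print(a)` → prints [492, 3, 6, 8, 197]
`print(c)` → prints [492, 3, 6, 8, 197]

Answer:
[492, 3, 6, 8, 197]
[492, 3, 6, 8, 197]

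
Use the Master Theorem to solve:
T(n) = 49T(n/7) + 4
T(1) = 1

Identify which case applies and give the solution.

a=49, b=7, f(n)=4. log_7(49) = 2. Since c=0 < 2, Case 1 applies: T(n) = Θ(n^log_b(a)) = O(n^2).

Answer: O(n^2) - Case 1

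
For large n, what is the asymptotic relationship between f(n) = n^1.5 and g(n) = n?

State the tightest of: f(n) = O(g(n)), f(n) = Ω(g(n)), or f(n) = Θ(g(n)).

n^1.5 vs n: f(n) = Ω(g(n)) but not O(g(n)) — n^1.5 grows strictly faster than n.

Answer: f(n) = Ω(g(n)) but not O(g(n)) — n^1.5 grows strictly faster than n.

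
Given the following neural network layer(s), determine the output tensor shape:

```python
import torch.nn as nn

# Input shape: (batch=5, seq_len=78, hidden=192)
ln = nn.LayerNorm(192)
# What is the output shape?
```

Input: (5, 78, 192) -> Output: (5, 78, 192)

Answer: (5, 78, 192)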